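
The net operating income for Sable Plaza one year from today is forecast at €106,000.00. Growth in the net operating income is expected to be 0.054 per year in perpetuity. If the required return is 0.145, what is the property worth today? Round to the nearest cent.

€1164835.16

Growing perpetuity: P = D₁ / (r − g) = €106,000.0000 / (0.145 − 0.054) = €1,164,835.16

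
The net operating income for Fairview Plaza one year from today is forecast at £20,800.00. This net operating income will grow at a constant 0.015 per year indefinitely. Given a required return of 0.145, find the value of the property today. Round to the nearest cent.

£160000.00

Growing perpetuity: P = D₁ / (r − g) = £20,800.0000 / (0.145 − 0.015) = £160,000.00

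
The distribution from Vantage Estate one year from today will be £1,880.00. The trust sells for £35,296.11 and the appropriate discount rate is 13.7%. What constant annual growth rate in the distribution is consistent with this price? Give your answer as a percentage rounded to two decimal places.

P = D₁/(r−g) ⇒ g = r − D₁/P = 0.137 − £1,880.00/£35,296.11 = 0.083736

8.37%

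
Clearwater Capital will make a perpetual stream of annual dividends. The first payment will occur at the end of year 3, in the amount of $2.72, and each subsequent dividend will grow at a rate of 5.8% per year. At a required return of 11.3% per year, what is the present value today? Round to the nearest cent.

Value at end of year 2: C₁ / (r − g) = $2.72 / (0.113 − 0.058) = $49.4545
Discount to today: PV = $49.4545 / (1 + 0.113)^2 = $49.4545 / 1.238769 = $39.92

$39.92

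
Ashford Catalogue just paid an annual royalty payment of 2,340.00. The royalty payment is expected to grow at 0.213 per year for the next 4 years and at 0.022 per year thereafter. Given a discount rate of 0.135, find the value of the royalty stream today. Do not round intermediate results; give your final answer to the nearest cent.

D_1 = 2838.42000
D_2 = 3443.00346
D_3 = 4176.36320
D_4 = 5065.92856
Terminal value at year 4: TV = D_4×(1+g_2)/(r−g_2) = 5177.37899/0.113 = 45817.51315
P_0 = D_1/(1+r)^1 + D_2/(1+r)^2 + D_3/(1+r)^3 + D_4/(1+r)^4 + TV/(1+r)^4
    = 2500.81057 + 2672.67244 + 2856.34509 + 3052.64017 + 27608.83410 = 38691.30237

38691.30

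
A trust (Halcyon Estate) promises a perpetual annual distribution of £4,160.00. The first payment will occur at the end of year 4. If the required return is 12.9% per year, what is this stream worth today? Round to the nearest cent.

£22408.96

Value at end of year 3: C / r = £4,160.00 / 0.129 = £32,248.0620
Discount to today: PV = £32,248.0620 / (1 + 0.129)^3 = £32,248.0620 / 1.439070 = £22,408.96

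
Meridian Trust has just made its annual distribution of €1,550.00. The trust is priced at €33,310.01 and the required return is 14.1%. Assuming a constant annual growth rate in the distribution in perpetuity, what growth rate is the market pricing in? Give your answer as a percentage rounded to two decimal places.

9.03%

P = D₀(1+g)/(r−g) ⇒ P(r−g) = D₀(1+g) ⇒ g(P+D₀) = P·r − D₀
g = (P·r − D₀)/(P + D₀) = (€33,310.01×0.141 − €1,550.00) / (€33,310.01 + €1,550.00) = 0.090267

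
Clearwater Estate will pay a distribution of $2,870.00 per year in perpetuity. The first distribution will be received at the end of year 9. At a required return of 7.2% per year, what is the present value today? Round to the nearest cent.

Value at end of year 8: C / r = $2,870.00 / 0.072 = $39,861.1111
Discount to today: PV = $39,861.1111 / (1 + 0.072)^8 = $39,861.1111 / 1.744047 = $22,855.52

$22855.52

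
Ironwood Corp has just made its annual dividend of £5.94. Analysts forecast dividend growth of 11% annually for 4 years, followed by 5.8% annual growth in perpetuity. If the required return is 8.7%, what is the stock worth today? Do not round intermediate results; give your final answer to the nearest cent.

D_1 = 6.59340
D_2 = 7.31867
D_3 = 8.12373
D_4 = 9.01734
Terminal value at year 4: TV = D_4×(1+g_2)/(r−g_2) = 9.54034/0.029 = 328.97737
P_0 = D_1/(1+r)^1 + D_2/(1+r)^2 + D_3/(1+r)^3 + D_4/(1+r)^4 + TV/(1+r)^4
    = 6.06569 + 6.19403 + 6.32509 + 6.45892 + 235.63937 = 260.68310

£260.68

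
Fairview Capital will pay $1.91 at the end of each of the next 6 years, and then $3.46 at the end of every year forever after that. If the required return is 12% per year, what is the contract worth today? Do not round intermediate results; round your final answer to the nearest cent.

$22.46

PV of 6-year annuity: $1.91 × [1 − (1+0.12)^−6] / 0.12 = 7.85279
Perpetuity value at year 6: $3.46 / 0.12 = 28.83333
PV of perpetuity: 28.83333 / (1+0.12)^6 = 14.60786
Total PV = 7.85279 + 14.60786 = 22.46065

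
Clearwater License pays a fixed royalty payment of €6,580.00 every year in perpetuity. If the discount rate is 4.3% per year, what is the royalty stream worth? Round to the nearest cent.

€153023.26

Level perpetuity: PV = C / r = €6,580.00 / 0.043 = €153,023.26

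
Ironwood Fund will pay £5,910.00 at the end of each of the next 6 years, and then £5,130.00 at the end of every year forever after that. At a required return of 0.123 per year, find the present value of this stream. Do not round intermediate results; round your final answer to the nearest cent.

PV of 6-year annuity: £5,910.00 × [1 − (1+0.123)^−6] / 0.123 = 24093.35815
Perpetuity value at year 6: £5,130.00 / 0.123 = 41707.31707
PV of perpetuity: 41707.31707 / (1+0.123)^6 = 20793.79299
Total PV = 24093.35815 + 20793.79299 = 44887.15114

£44887.15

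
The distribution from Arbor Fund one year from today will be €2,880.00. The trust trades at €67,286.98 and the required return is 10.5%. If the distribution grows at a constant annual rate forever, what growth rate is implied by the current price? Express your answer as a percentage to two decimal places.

P = D₁/(r−g) ⇒ g = r − D₁/P = 0.105 − €2,880.00/€67,286.98 = 0.062198

6.22%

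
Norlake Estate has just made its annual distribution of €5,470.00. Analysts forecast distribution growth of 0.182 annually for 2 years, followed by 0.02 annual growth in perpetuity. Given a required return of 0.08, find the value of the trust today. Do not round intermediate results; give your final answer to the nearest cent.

D_1 = 6465.54000
D_2 = 7642.26828
Terminal value at year 2: TV = D_2×(1+g_2)/(r−g_2) = 7795.11365/0.06 = 129918.56076
P_0 = D_1/(1+r)^1 + D_2/(1+r)^2 + TV/(1+r)^2
    = 5986.61111 + 6552.01327 + 111384.22562 = 123922.85000

€123922.85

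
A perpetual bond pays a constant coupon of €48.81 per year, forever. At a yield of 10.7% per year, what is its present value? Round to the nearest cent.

€456.17

Level perpetuity: PV = C / r = €48.81 / 0.107 = €456.17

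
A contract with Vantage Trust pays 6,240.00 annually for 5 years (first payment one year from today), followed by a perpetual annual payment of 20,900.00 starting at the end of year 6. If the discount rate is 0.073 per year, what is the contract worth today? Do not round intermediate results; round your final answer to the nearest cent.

226672.24

PV of 5-year annuity: 6,240.00 × [1 − (1+0.073)^−5] / 0.073 = 25381.02302
Perpetuity value at year 5: 20,900.00 / 0.073 = 286301.36986
PV of perpetuity: 286301.36986 / (1+0.073)^5 = 201291.21262
Total PV = 25381.02302 + 201291.21262 = 226672.23565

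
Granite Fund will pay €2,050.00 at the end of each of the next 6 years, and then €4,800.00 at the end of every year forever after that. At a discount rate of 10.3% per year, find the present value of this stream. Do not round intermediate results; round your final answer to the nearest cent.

€34729.54

PV of 6-year annuity: €2,050.00 × [1 − (1+0.103)^−6] / 0.103 = 8850.33530
Perpetuity value at year 6: €4,800.00 / 0.103 = 46601.94175
PV of perpetuity: 46601.94175 / (1+0.103)^6 = 25879.20543
Total PV = 8850.33530 + 25879.20543 = 34729.54073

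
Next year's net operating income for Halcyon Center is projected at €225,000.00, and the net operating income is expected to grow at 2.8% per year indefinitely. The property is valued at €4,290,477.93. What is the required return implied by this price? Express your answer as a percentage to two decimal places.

8.04%

P = D₁/(r − g) ⇒ r = D₁/P + g = €225,000.0000/€4,290,477.93 + 0.028 = 0.052442 + 0.028 = 0.080442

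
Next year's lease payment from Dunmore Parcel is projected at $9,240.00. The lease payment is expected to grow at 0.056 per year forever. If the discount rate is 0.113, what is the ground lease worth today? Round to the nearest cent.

$162105.26

Growing perpetuity: P = D₁ / (r − g) = $9,240.0000 / (0.113 − 0.056) = $162,105.26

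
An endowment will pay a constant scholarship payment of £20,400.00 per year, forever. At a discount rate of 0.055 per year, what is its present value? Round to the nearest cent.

Level perpetuity: PV = C / r = £20,400.00 / 0.055 = £370,909.09

£370909.09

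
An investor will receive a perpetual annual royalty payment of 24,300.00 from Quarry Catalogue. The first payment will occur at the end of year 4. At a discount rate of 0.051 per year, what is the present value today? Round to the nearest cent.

Value at end of year 3: C / r = 24,300.00 / 0.051 = 476,470.5882
Discount to today: PV = 476,470.5882 / (1 + 0.051)^3 = 476,470.5882 / 1.160936 = 410,419.46

410419.46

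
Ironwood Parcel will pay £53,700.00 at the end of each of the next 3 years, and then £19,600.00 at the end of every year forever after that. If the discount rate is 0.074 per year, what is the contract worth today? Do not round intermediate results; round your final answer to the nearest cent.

£353704.05

PV of 3-year annuity: £53,700.00 × [1 − (1+0.074)^−3] / 0.074 = 139902.17395
Perpetuity value at year 3: £19,600.00 / 0.074 = 264864.86486
PV of perpetuity: 264864.86486 / (1+0.074)^3 = 213801.87400
Total PV = 139902.17395 + 213801.87400 = 353704.04795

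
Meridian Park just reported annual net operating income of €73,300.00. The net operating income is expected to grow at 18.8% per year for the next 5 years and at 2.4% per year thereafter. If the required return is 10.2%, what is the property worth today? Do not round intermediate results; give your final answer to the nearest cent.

€1862918.82

D_1 = 87080.40000
D_2 = 103451.51520
D_3 = 122900.40006
D_4 = 146005.67527
D_5 = 173454.74222
Terminal value at year 5: TV = D_5×(1+g_2)/(r−g_2) = 177617.65603/0.078 = 2277149.43631
P_0 = D_1/(1+r)^1 + D_2/(1+r)^2 + D_3/(1+r)^3 + D_4/(1+r)^4 + D_5/(1+r)^5 + TV/(1+r)^5
    = 79020.32668 + 85187.06724 + 91835.05978 + 99001.86118 + 106727.95924 + 1401146.54178 = 1862918.81588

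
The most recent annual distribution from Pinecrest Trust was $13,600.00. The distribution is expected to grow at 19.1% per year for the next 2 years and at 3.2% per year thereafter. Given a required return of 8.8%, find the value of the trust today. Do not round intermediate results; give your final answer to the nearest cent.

D_1 = 16197.60000
D_2 = 19291.34160
Terminal value at year 2: TV = D_2×(1+g_2)/(r−g_2) = 19908.66453/0.056 = 355511.86663
P_0 = D_1/(1+r)^1 + D_2/(1+r)^2 + TV/(1+r)^2
    = 14887.50000 + 16296.88649 + 300328.33673 = 331512.72321

$331512.72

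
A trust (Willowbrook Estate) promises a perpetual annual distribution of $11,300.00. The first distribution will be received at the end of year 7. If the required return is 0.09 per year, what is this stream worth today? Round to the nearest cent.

Value at end of year 6: C / r = $11,300.00 / 0.09 = $125,555.5556
Discount to today: PV = $125,555.5556 / (1 + 0.09)^6 = $125,555.5556 / 1.677100 = $74,864.68

$74864.68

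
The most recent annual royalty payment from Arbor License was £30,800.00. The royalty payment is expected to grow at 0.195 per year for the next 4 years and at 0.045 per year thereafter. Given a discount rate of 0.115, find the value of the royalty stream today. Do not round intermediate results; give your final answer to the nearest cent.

D_1 = 36806.00000
D_2 = 43983.17000
D_3 = 52559.88815
D_4 = 62809.06634
Terminal value at year 4: TV = D_4×(1+g_2)/(r−g_2) = 65635.47432/0.07 = 937649.63321
P_0 = D_1/(1+r)^1 + D_2/(1+r)^2 + D_3/(1+r)^3 + D_4/(1+r)^4 + TV/(1+r)^4
    = 33009.86547 + 35378.28631 + 37916.63869 + 40637.11501 + 606654.07410 = 753595.97959

£753595.98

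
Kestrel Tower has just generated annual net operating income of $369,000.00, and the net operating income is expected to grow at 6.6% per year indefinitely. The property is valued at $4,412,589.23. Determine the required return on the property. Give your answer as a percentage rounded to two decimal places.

15.51%

D₁ = $369,000.00 × 1.066 = $393,354.0000
P = D₁/(r − g) ⇒ r = D₁/P + g = $393,354.0000/$4,412,589.23 + 0.066 = 0.089144 + 0.066 = 0.155144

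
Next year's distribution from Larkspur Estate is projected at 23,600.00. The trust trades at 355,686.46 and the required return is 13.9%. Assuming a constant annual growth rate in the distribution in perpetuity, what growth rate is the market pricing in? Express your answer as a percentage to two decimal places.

P = D₁/(r−g) ⇒ g = r − D₁/P = 0.139 − 23,600.00/355,686.46 = 0.072649

7.26%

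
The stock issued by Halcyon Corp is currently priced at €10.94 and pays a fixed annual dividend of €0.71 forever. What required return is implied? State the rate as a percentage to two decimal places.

6.49%

P = C/r ⇒ r = C/P = €0.71/€10.94 = 0.064899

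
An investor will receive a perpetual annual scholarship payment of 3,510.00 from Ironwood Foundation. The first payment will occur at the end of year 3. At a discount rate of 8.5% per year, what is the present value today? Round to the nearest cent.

Value at end of year 2: C / r = 3,510.00 / 0.085 = 41,294.1176
Discount to today: PV = 41,294.1176 / (1 + 0.085)^2 = 41,294.1176 / 1.177225 = 35,077.51

35077.51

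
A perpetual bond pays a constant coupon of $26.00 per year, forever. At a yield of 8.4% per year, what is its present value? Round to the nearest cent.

$309.52

Level perpetuity: PV = C / r = $26.00 / 0.084 = $309.52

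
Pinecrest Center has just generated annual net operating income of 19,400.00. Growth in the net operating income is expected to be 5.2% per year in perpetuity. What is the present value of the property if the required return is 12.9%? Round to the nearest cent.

265049.35

D₁ = D₀ × (1 + g) = 19,400.00 × 1.052 = 20,408.8000
Growing perpetuity: P = D₁ / (r − g) = 20,408.8000 / (0.129 − 0.052) = 265,049.35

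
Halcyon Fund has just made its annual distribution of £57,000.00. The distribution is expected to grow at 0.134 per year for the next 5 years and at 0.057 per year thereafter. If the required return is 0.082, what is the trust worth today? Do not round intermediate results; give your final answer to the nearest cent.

D_1 = 64638.00000
D_2 = 73299.49200
D_3 = 83121.62393
D_4 = 94259.92153
D_5 = 106890.75102
Terminal value at year 5: TV = D_5×(1+g_2)/(r−g_2) = 112983.52383/0.025 = 4519340.95312
P_0 = D_1/(1+r)^1 + D_2/(1+r)^2 + D_3/(1+r)^3 + D_4/(1+r)^4 + D_5/(1+r)^5 + TV/(1+r)^5
    = 59739.37153 + 62610.39494 + 65619.39728 + 68773.00972 + 72078.18209 + 3047465.53872 = 3376285.89428

£3376285.89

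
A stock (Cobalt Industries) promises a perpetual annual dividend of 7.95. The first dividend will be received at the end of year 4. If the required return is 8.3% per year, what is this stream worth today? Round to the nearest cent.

75.41

Value at end of year 3: C / r = 7.95 / 0.083 = 95.7831
Discount to today: PV = 95.7831 / (1 + 0.083)^3 = 95.7831 / 1.270239 = 75.41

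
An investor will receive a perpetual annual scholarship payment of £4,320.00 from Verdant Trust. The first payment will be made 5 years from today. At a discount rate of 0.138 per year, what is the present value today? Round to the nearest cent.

£18665.33

Value at end of year 4: C / r = £4,320.00 / 0.138 = £31,304.3478
Discount to today: PV = £31,304.3478 / (1 + 0.138)^4 = £31,304.3478 / 1.677139 = £18,665.33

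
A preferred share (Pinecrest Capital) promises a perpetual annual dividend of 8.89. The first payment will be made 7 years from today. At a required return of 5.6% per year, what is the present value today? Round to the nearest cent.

114.48

Value at end of year 6: C / r = 8.89 / 0.056 = 158.7500
Discount to today: PV = 158.7500 / (1 + 0.056)^6 = 158.7500 / 1.386703 = 114.48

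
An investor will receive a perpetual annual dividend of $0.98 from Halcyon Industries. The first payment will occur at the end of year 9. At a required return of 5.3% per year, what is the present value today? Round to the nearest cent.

Value at end of year 8: C / r = $0.98 / 0.053 = $18.4906
Discount to today: PV = $18.4906 / (1 + 0.053)^8 = $18.4906 / 1.511565 = $12.23

$12.23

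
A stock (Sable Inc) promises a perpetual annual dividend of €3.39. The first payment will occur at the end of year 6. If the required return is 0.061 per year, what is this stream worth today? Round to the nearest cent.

Value at end of year 5: C / r = €3.39 / 0.061 = €55.5738
Discount to today: PV = €55.5738 / (1 + 0.061)^5 = €55.5738 / 1.344550 = €41.33

€41.33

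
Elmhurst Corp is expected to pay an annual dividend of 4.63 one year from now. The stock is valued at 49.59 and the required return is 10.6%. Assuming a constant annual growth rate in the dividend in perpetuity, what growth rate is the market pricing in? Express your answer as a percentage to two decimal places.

P = D₁/(r−g) ⇒ g = r − D₁/P = 0.106 − 4.63/49.59 = 0.012634

1.26%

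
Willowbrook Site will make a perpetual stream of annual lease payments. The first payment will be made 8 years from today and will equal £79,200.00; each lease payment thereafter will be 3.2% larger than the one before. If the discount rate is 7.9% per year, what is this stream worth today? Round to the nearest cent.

Value at end of year 7: C₁ / (r − g) = £79,200.00 / (0.079 − 0.032) = £1,685,106.3830
Discount to today: PV = £1,685,106.3830 / (1 + 0.079)^7 = £1,685,106.3830 / 1.702747 = £989,639.93

£989639.93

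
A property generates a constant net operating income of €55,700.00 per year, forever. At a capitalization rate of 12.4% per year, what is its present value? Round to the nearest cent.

€449193.55

Level perpetuity: PV = C / r = €55,700.00 / 0.124 = €449,193.55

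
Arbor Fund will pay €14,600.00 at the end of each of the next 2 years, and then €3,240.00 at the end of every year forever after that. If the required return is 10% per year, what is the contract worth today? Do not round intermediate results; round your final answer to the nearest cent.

PV of 2-year annuity: €14,600.00 × [1 − (1+0.1)^−2] / 0.1 = 25338.84298
Perpetuity value at year 2: €3,240.00 / 0.1 = 32400.00000
PV of perpetuity: 32400.00000 / (1+0.1)^2 = 26776.85950
Total PV = 25338.84298 + 26776.85950 = 52115.70248

€52115.70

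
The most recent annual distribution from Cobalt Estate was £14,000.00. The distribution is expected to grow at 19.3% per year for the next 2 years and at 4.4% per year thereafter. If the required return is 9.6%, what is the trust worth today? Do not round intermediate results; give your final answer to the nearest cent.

£364858.05

D_1 = 16702.00000
D_2 = 19925.48600
Terminal value at year 2: TV = D_2×(1+g_2)/(r−g_2) = 20802.20738/0.052 = 400042.44969
P_0 = D_1/(1+r)^1 + D_2/(1+r)^2 + TV/(1+r)^2
    = 15239.05109 + 16587.76273 + 333031.23642 = 364858.05025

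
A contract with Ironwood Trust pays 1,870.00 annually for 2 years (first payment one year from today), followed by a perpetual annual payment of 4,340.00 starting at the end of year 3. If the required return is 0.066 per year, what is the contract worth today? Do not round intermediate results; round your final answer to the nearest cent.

61266.89

PV of 2-year annuity: 1,870.00 × [1 − (1+0.066)^−2] / 0.066 = 3399.83245
Perpetuity value at year 2: 4,340.00 / 0.066 = 65757.57576
PV of perpetuity: 65757.57576 / (1+0.066)^2 = 57867.05553
Total PV = 3399.83245 + 57867.05553 = 61266.88798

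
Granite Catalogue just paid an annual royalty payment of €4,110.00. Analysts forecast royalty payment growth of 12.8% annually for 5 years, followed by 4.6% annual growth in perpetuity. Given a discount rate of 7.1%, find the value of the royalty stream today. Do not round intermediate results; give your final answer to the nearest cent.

D_1 = 4636.08000
D_2 = 5229.49824
D_3 = 5898.87401
D_4 = 6653.92989
D_5 = 7505.63291
Terminal value at year 5: TV = D_5×(1+g_2)/(r−g_2) = 7850.89203/0.025 = 314035.68114
P_0 = D_1/(1+r)^1 + D_2/(1+r)^2 + D_3/(1+r)^3 + D_4/(1+r)^4 + D_5/(1+r)^5 + TV/(1+r)^5
    = 4328.73950 + 4559.12059 + 4801.76286 + 5057.31887 + 5326.47589 + 222859.75144 = 246933.16915

€246933.17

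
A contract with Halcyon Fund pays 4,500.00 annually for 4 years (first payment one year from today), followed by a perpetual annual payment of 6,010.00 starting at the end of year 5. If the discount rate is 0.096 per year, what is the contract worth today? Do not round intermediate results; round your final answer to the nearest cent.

PV of 4-year annuity: 4,500.00 × [1 − (1+0.096)^−4] / 0.096 = 14388.78875
Perpetuity value at year 4: 6,010.00 / 0.096 = 62604.16667
PV of perpetuity: 62604.16667 / (1+0.096)^4 = 43387.13992
Total PV = 14388.78875 + 43387.13992 = 57775.92867

57775.93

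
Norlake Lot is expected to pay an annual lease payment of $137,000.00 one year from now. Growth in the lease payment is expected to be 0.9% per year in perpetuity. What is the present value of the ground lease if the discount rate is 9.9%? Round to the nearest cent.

Growing perpetuity: P = D₁ / (r − g) = $137,000.0000 / (0.099 − 0.009) = $1,522,222.22

$1522222.22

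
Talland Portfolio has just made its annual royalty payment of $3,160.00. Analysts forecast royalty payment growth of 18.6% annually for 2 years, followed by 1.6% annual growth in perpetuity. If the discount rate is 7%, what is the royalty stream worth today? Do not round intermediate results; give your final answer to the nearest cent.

$80429.60

D_1 = 3747.76000
D_2 = 4444.84336
Terminal value at year 2: TV = D_2×(1+g_2)/(r−g_2) = 4515.96085/0.054 = 83628.90470
P_0 = D_1/(1+r)^1 + D_2/(1+r)^2 + TV/(1+r)^2
    = 3502.57944 + 3882.29833 + 73044.72417 = 80429.60194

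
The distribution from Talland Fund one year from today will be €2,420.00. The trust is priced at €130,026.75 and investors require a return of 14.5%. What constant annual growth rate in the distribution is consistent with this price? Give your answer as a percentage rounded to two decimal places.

12.64%

P = D₁/(r−g) ⇒ g = r − D₁/P = 0.145 − €2,420.00/€130,026.75 = 0.126388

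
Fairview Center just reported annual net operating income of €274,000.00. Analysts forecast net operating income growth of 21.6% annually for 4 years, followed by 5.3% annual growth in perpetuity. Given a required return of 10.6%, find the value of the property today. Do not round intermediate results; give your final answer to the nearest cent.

D_1 = 333184.00000
D_2 = 405151.74400
D_3 = 492664.52070
D_4 = 599080.05718
Terminal value at year 4: TV = D_4×(1+g_2)/(r−g_2) = 630831.30021/0.053 = 11902477.36238
P_0 = D_1/(1+r)^1 + D_2/(1+r)^2 + D_3/(1+r)^3 + D_4/(1+r)^4 + TV/(1+r)^4
    = 301251.35624 + 331213.06436 + 364154.68921 + 400372.60586 + 7954572.71639 = 9351564.43206

€9351564.43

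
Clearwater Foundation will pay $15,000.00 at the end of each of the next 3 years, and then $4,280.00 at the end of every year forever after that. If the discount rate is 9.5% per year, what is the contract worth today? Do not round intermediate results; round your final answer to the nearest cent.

PV of 3-year annuity: $15,000.00 × [1 − (1+0.095)^−3] / 0.095 = 37633.60242
Perpetuity value at year 3: $4,280.00 / 0.095 = 45052.63158
PV of perpetuity: 45052.63158 / (1+0.095)^3 = 34314.51036
Total PV = 37633.60242 + 34314.51036 = 71948.11277

$71948.11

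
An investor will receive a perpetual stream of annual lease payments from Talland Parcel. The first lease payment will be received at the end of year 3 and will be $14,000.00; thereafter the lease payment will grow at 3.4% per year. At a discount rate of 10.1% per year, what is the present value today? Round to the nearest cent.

$172376.71

Value at end of year 2: C₁ / (r − g) = $14,000.00 / (0.101 − 0.034) = $208,955.2239
Discount to today: PV = $208,955.2239 / (1 + 0.101)^2 = $208,955.2239 / 1.212201 = $172,376.71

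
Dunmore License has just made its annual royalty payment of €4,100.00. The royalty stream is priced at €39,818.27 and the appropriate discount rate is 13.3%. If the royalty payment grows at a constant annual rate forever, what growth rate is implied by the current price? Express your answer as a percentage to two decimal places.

P = D₀(1+g)/(r−g) ⇒ P(r−g) = D₀(1+g) ⇒ g(P+D₀) = P·r − D₀
g = (P·r − D₀)/(P + D₀) = (€39,818.27×0.133 − €4,100.00) / (€39,818.27 + €4,100.00) = 0.027229

2.72%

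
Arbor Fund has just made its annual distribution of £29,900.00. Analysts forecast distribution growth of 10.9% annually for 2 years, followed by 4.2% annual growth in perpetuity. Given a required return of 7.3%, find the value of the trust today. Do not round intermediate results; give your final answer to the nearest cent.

D_1 = 33159.10000
D_2 = 36773.44190
Terminal value at year 2: TV = D_2×(1+g_2)/(r−g_2) = 38317.92646/0.031 = 1236062.14386
P_0 = D_1/(1+r)^1 + D_2/(1+r)^2 + TV/(1+r)^2
    = 30903.16869 + 31939.99448 + 1073595.94335 = 1136439.10651

£1136439.11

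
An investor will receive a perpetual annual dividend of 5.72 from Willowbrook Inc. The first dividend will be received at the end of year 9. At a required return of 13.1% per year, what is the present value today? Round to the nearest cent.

16.31

Value at end of year 8: C / r = 5.72 / 0.131 = 43.6641
Discount to today: PV = 43.6641 / (1 + 0.131)^8 = 43.6641 / 2.677323 = 16.31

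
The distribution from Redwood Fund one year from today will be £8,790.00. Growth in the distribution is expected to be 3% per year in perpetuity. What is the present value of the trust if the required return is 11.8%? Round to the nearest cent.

£99886.36

Growing perpetuity: P = D₁ / (r − g) = £8,790.0000 / (0.118 − 0.03) = £99,886.36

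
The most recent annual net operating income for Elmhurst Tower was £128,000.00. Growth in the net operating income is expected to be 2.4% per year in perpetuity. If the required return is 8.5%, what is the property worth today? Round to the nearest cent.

£2148721.31

D₁ = D₀ × (1 + g) = £128,000.00 × 1.024 = £131,072.0000
Growing perpetuity: P = D₁ / (r − g) = £131,072.0000 / (0.085 − 0.024) = £2,148,721.31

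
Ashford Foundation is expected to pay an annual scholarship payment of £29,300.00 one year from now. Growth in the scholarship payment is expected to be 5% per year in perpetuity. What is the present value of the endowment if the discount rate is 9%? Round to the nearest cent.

Growing perpetuity: P = D₁ / (r − g) = £29,300.0000 / (0.09 − 0.05) = £732,500.00

£732500.00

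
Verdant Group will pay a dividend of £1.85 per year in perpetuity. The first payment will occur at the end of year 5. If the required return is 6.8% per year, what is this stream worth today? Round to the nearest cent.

Value at end of year 4: C / r = £1.85 / 0.068 = £27.2059
Discount to today: PV = £27.2059 / (1 + 0.068)^4 = £27.2059 / 1.301023 = £20.91

£20.91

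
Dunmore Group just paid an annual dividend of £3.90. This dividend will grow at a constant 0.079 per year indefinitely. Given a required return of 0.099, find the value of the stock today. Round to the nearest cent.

£210.41

D₁ = D₀ × (1 + g) = £3.90 × 1.079 = £4.2081
Growing perpetuity: P = D₁ / (r − g) = £4.2081 / (0.099 − 0.079) = £210.41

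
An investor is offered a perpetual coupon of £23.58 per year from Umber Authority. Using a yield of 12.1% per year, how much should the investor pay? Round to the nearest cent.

£194.88

Level perpetuity: PV = C / r = £23.58 / 0.121 = £194.88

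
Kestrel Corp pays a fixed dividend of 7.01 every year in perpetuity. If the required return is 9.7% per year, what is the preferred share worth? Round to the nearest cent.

Level perpetuity: PV = C / r = 7.01 / 0.097 = 72.27

72.27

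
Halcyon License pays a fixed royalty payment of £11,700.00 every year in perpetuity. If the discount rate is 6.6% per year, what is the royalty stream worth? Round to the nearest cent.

£177272.73

Level perpetuity: PV = C / r = £11,700.00 / 0.066 = £177,272.73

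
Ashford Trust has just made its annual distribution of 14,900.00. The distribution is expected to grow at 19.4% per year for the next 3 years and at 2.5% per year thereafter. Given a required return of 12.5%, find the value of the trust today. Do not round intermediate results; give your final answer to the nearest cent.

232996.03

D_1 = 17790.60000
D_2 = 21241.97640
D_3 = 25362.91982
Terminal value at year 3: TV = D_3×(1+g_2)/(r−g_2) = 25996.99282/0.1 = 259969.92817
P_0 = D_1/(1+r)^1 + D_2/(1+r)^2 + D_3/(1+r)^3 + TV/(1+r)^3
    = 15813.86667 + 16783.78382 + 17813.18923 + 182585.18961 = 232996.02933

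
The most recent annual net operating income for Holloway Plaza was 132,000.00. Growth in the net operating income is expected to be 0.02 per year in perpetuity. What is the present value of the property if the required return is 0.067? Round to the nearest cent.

2864680.85

D₁ = D₀ × (1 + g) = 132,000.00 × 1.02 = 134,640.0000
Growing perpetuity: P = D₁ / (r − g) = 134,640.0000 / (0.067 − 0.02) = 2,864,680.85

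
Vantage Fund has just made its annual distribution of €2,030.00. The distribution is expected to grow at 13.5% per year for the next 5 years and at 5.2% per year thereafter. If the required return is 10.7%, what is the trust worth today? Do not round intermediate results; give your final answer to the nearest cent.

D_1 = 2304.05000
D_2 = 2615.09675
D_3 = 2968.13481
D_4 = 3368.83301
D_5 = 3823.62547
Terminal value at year 5: TV = D_5×(1+g_2)/(r−g_2) = 4022.45399/0.055 = 73135.52712
P_0 = D_1/(1+r)^1 + D_2/(1+r)^2 + D_3/(1+r)^3 + D_4/(1+r)^4 + D_5/(1+r)^5 + TV/(1+r)^5
    = 2081.34598 + 2133.99068 + 2187.96696 + 2243.30849 + 2300.04981 + 43993.68000 = 54940.34192

€54940.34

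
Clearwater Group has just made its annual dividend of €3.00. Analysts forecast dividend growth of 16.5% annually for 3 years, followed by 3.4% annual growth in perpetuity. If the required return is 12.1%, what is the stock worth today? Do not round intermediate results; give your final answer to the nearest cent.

€49.75

D_1 = 3.49500
D_2 = 4.07167
D_3 = 4.74350
Terminal value at year 3: TV = D_3×(1+g_2)/(r−g_2) = 4.90478/0.087 = 56.37679
P_0 = D_1/(1+r)^1 + D_2/(1+r)^2 + D_3/(1+r)^3 + TV/(1+r)^3
    = 3.11775 + 3.24013 + 3.36730 + 40.02059 = 49.74577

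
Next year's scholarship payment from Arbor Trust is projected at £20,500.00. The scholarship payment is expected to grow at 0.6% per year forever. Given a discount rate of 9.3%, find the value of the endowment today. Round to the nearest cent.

£235632.18

Growing perpetuity: P = D₁ / (r − g) = £20,500.0000 / (0.093 − 0.006) = £235,632.18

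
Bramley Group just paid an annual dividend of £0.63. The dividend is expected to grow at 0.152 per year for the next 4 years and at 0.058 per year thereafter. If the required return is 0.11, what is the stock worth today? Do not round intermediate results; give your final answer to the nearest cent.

D_1 = 0.72576
D_2 = 0.83608
D_3 = 0.96316
D_4 = 1.10956
Terminal value at year 4: TV = D_4×(1+g_2)/(r−g_2) = 1.17391/0.052 = 22.57526
P_0 = D_1/(1+r)^1 + D_2/(1+r)^2 + D_3/(1+r)^3 + D_4/(1+r)^4 + TV/(1+r)^4
    = 0.65384 + 0.67858 + 0.70425 + 0.73090 + 14.87102 = 17.63859

£17.64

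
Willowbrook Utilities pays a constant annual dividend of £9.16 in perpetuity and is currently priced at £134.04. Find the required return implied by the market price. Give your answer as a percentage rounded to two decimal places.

6.83%

P = C/r ⇒ r = C/P = £9.16/£134.04 = 0.068338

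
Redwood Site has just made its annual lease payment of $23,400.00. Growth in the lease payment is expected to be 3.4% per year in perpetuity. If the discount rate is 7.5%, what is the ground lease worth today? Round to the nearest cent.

$590136.59

D₁ = D₀ × (1 + g) = $23,400.00 × 1.034 = $24,195.6000
Growing perpetuity: P = D₁ / (r − g) = $24,195.6000 / (0.075 − 0.034) = $590,136.59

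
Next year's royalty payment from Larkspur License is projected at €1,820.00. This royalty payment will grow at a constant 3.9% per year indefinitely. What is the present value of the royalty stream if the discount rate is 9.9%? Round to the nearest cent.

Growing perpetuity: P = D₁ / (r − g) = €1,820.0000 / (0.099 − 0.039) = €30,333.33

€30333.33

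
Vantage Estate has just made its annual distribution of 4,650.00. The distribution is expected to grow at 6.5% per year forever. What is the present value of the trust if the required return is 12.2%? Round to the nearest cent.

86881.58

D₁ = D₀ × (1 + g) = 4,650.00 × 1.065 = 4,952.2500
Growing perpetuity: P = D₁ / (r − g) = 4,952.2500 / (0.122 − 0.065) = 86,881.58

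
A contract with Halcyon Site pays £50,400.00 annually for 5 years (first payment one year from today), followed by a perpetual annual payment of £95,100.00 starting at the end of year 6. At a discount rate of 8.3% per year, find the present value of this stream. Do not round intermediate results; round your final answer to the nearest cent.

£968711.31

PV of 5-year annuity: £50,400.00 × [1 − (1+0.083)^−5] / 0.083 = 199651.45335
Perpetuity value at year 5: £95,100.00 / 0.083 = 1145783.13253
PV of perpetuity: 1145783.13253 / (1+0.083)^5 = 769059.85447
Total PV = 199651.45335 + 769059.85447 = 968711.30783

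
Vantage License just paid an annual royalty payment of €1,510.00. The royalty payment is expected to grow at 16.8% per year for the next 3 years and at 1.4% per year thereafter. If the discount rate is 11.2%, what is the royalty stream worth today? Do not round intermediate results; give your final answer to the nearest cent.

€23106.96

D_1 = 1763.68000
D_2 = 2059.97824
D_3 = 2406.05458
Terminal value at year 3: TV = D_3×(1+g_2)/(r−g_2) = 2439.73935/0.098 = 24895.29947
P_0 = D_1/(1+r)^1 + D_2/(1+r)^2 + D_3/(1+r)^3 + TV/(1+r)^3
    = 1586.04317 + 1665.91584 + 1749.81089 + 18105.18610 = 23106.95599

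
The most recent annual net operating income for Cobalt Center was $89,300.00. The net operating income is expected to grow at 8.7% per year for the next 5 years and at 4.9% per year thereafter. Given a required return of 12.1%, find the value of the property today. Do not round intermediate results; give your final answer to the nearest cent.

$1522836.46

D_1 = 97069.10000
D_2 = 105514.11170
D_3 = 114693.83942
D_4 = 124672.20345
D_5 = 135518.68515
Terminal value at year 5: TV = D_5×(1+g_2)/(r−g_2) = 142159.10072/0.072 = 1974431.95444
P_0 = D_1/(1+r)^1 + D_2/(1+r)^2 + D_3/(1+r)^3 + D_4/(1+r)^4 + D_5/(1+r)^5 + TV/(1+r)^5
    = 86591.52542 + 83965.19905 + 81418.52932 + 78949.10024 + 76554.56910 + 1115357.54149 = 1522836.46463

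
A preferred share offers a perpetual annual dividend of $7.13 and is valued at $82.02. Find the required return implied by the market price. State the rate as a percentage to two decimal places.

P = C/r ⇒ r = C/P = $7.13/$82.02 = 0.086930

8.69%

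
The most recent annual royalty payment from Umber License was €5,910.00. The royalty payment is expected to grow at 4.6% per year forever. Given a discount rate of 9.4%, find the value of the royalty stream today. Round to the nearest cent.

D₁ = D₀ × (1 + g) = €5,910.00 × 1.046 = €6,181.8600
Growing perpetuity: P = D₁ / (r − g) = €6,181.8600 / (0.094 − 0.046) = €128,788.75

€128788.75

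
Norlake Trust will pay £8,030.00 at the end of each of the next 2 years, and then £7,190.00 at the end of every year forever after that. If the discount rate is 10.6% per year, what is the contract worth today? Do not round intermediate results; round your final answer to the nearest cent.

£69276.39

PV of 2-year annuity: £8,030.00 × [1 − (1+0.106)^−2] / 0.106 = 13824.95283
Perpetuity value at year 2: £7,190.00 / 0.106 = 67830.18868
PV of perpetuity: 67830.18868 / (1+0.106)^2 = 55451.43266
Total PV = 13824.95283 + 55451.43266 = 69276.38549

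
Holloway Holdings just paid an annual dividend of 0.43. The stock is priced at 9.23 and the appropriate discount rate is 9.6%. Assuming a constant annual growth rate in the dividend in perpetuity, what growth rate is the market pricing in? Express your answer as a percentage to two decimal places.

4.72%

P = D₀(1+g)/(r−g) ⇒ P(r−g) = D₀(1+g) ⇒ g(P+D₀) = P·r − D₀
g = (P·r − D₀)/(P + D₀) = (9.23×0.096 − 0.43) / (9.23 + 0.43) = 0.047213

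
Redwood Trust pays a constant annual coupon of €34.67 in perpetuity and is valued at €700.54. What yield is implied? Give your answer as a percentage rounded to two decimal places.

4.95%

P = C/r ⇒ r = C/P = €34.67/€700.54 = 0.049490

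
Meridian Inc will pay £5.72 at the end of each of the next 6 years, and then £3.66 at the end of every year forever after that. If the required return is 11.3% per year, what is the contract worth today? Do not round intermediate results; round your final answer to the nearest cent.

PV of 6-year annuity: £5.72 × [1 − (1+0.113)^−6] / 0.113 = 23.99098
Perpetuity value at year 6: £3.66 / 0.113 = 32.38938
PV of perpetuity: 32.38938 / (1+0.113)^6 = 17.03851
Total PV = 23.99098 + 17.03851 = 41.02949

£41.03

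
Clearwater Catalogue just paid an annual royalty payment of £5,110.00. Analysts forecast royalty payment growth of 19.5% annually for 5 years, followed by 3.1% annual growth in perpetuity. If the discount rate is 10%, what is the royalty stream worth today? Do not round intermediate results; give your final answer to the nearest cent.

£148516.29

D_1 = 6106.45000
D_2 = 7297.20775
D_3 = 8720.16326
D_4 = 10420.59510
D_5 = 12452.61114
Terminal value at year 5: TV = D_5×(1+g_2)/(r−g_2) = 12838.64209/0.069 = 186067.27662
P_0 = D_1/(1+r)^1 + D_2/(1+r)^2 + D_3/(1+r)^3 + D_4/(1+r)^4 + D_5/(1+r)^5 + TV/(1+r)^5
    = 5551.31818 + 6030.75021 + 6551.58772 + 7117.40666 + 7732.09179 + 115533.13957 = 148516.29414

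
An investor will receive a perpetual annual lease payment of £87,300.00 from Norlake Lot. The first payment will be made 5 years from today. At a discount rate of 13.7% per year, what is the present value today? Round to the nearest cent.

£381286.84

Value at end of year 4: C / r = £87,300.00 / 0.137 = £637,226.2774
Discount to today: PV = £637,226.2774 / (1 + 0.137)^4 = £637,226.2774 / 1.671252 = £381,286.84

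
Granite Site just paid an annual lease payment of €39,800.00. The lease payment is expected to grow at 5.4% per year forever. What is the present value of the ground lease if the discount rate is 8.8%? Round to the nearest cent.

€1233800.00

D₁ = D₀ × (1 + g) = €39,800.00 × 1.054 = €41,949.2000
Growing perpetuity: P = D₁ / (r − g) = €41,949.2000 / (0.088 − 0.054) = €1,233,800.00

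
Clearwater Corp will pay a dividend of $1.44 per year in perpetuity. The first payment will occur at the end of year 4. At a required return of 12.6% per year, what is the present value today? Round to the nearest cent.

Value at end of year 3: C / r = $1.44 / 0.126 = $11.4286
Discount to today: PV = $11.4286 / (1 + 0.126)^3 = $11.4286 / 1.427628 = $8.01

$8.01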